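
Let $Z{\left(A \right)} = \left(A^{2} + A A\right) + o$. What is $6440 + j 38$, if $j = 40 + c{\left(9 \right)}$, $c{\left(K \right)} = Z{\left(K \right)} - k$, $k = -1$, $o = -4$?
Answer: $14002$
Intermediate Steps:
$Z{\left(A \right)} = -4 + 2 A^{2}$ ($Z{\left(A \right)} = \left(A^{2} + A A\right) - 4 = \left(A^{2} + A^{2}\right) - 4 = 2 A^{2} - 4 = -4 + 2 A^{2}$)
$c{\left(K \right)} = -3 + 2 K^{2}$ ($c{\left(K \right)} = \left(-4 + 2 K^{2}\right) - -1 = \left(-4 + 2 K^{2}\right) + 1 = -3 + 2 K^{2}$)
$j = 199$ ($j = 40 - \left(3 - 2 \cdot 9^{2}\right) = 40 + \left(-3 + 2 \cdot 81\right) = 40 + \left(-3 + 162\right) = 40 + 159 = 199$)
$6440 + j 38 = 6440 + 199 \cdot 38 = 6440 + 7562 = 14002$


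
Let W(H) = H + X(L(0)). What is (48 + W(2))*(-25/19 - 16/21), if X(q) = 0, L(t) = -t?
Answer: -41450/399 ≈ -103.88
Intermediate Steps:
W(H) = H (W(H) = H + 0 = H)
(48 + W(2))*(-25/19 - 16/21) = (48 + 2)*(-25/19 - 16/21) = 50*(-25*1/19 - 16*1/21) = 50*(-25/19 - 16/21) = 50*(-829/399) = -41450/399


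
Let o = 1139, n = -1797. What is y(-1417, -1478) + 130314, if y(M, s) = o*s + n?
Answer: -1554925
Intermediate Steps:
y(M, s) = -1797 + 1139*s (y(M, s) = 1139*s - 1797 = -1797 + 1139*s)
y(-1417, -1478) + 130314 = (-1797 + 1139*(-1478)) + 130314 = (-1797 - 1683442) + 130314 = -1685239 + 130314 = -1554925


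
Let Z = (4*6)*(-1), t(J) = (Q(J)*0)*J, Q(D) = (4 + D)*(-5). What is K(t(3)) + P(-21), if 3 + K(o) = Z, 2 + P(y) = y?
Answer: -50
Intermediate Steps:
Q(D) = -20 - 5*D
P(y) = -2 + y
t(J) = 0 (t(J) = ((-20 - 5*J)*0)*J = 0*J = 0)
Z = -24 (Z = 24*(-1) = -24)
K(o) = -27 (K(o) = -3 - 24 = -27)
K(t(3)) + P(-21) = -27 + (-2 - 21) = -27 - 23 = -50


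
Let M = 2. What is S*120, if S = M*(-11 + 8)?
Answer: -720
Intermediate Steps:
S = -6 (S = 2*(-11 + 8) = 2*(-3) = -6)
S*120 = -6*120 = -720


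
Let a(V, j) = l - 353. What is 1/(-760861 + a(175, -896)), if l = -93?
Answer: -1/761307 ≈ -1.3135e-6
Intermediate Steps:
a(V, j) = -446 (a(V, j) = -93 - 353 = -446)
1/(-760861 + a(175, -896)) = 1/(-760861 - 446) = 1/(-761307) = -1/761307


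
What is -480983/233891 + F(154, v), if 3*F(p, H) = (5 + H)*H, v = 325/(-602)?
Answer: -34620458251/12109004852 ≈ -2.8591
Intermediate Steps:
v = -325/602 (v = 325*(-1/602) = -325/602 ≈ -0.53987)
F(p, H) = H*(5 + H)/3 (F(p, H) = ((5 + H)*H)/3 = (H*(5 + H))/3 = H*(5 + H)/3)
-480983/233891 + F(154, v) = -480983/233891 + (⅓)*(-325/602)*(5 - 325/602) = -480983*1/233891 + (⅓)*(-325/602)*(2685/602) = -480983/233891 - 290875/362404 = -34620458251/12109004852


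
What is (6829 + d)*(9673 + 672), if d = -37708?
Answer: -319443255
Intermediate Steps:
(6829 + d)*(9673 + 672) = (6829 - 37708)*(9673 + 672) = -30879*10345 = -319443255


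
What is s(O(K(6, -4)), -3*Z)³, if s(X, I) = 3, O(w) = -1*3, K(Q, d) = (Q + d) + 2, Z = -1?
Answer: 27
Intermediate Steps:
K(Q, d) = 2 + Q + d
O(w) = -3
s(O(K(6, -4)), -3*Z)³ = 3³ = 27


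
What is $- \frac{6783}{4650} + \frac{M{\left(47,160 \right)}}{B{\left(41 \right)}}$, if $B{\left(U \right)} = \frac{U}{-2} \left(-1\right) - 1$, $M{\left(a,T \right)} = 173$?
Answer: $\frac{448121}{60450} \approx 7.4131$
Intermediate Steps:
$B{\left(U \right)} = -1 + \frac{U}{2}$ ($B{\left(U \right)} = U \left(- \frac{1}{2}\right) \left(-1\right) - 1 = - \frac{U}{2} \left(-1\right) - 1 = \frac{U}{2} - 1 = -1 + \frac{U}{2}$)
$- \frac{6783}{4650} + \frac{M{\left(47,160 \right)}}{B{\left(41 \right)}} = - \frac{6783}{4650} + \frac{173}{-1 + \frac{1}{2} \cdot 41} = \left(-6783\right) \frac{1}{4650} + \frac{173}{-1 + \frac{41}{2}} = - \frac{2261}{1550} + \frac{173}{\frac{39}{2}} = - \frac{2261}{1550} + 173 \cdot \frac{2}{39} = - \frac{2261}{1550} + \frac{346}{39} = \frac{448121}{60450}$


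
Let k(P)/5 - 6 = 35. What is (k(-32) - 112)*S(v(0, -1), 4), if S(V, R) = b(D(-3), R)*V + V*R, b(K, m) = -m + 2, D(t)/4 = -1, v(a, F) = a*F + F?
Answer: -186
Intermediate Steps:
v(a, F) = F + F*a (v(a, F) = F*a + F = F + F*a)
D(t) = -4 (D(t) = 4*(-1) = -4)
k(P) = 205 (k(P) = 30 + 5*35 = 30 + 175 = 205)
b(K, m) = 2 - m
S(V, R) = R*V + V*(2 - R) (S(V, R) = (2 - R)*V + V*R = V*(2 - R) + R*V = R*V + V*(2 - R))
(k(-32) - 112)*S(v(0, -1), 4) = (205 - 112)*(2*(-(1 + 0))) = 93*(2*(-1*1)) = 93*(2*(-1)) = 93*(-2) = -186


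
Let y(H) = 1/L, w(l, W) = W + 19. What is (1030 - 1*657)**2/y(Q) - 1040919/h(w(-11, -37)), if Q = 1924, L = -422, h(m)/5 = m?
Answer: -1761026167/30 ≈ -5.8701e+7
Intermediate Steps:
w(l, W) = 19 + W
h(m) = 5*m
y(H) = -1/422 (y(H) = 1/(-422) = -1/422)
(1030 - 1*657)**2/y(Q) - 1040919/h(w(-11, -37)) = (1030 - 1*657)**2/(-1/422) - 1040919*1/(5*(19 - 37)) = (1030 - 657)**2*(-422) - 1040919/(5*(-18)) = 373**2*(-422) - 1040919/(-90) = 139129*(-422) - 1040919*(-1/90) = -58712438 + 346973/30 = -1761026167/30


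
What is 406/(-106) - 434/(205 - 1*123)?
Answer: -19824/2173 ≈ -9.1229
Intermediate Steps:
406/(-106) - 434/(205 - 1*123) = 406*(-1/106) - 434/(205 - 123) = -203/53 - 434/82 = -203/53 - 434*1/82 = -203/53 - 217/41 = -19824/2173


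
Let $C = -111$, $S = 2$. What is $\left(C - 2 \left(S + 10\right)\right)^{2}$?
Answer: $18225$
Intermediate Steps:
$\left(C - 2 \left(S + 10\right)\right)^{2} = \left(-111 - 2 \left(2 + 10\right)\right)^{2} = \left(-111 - 24\right)^{2} = \left(-135\right)^{2} = 18225$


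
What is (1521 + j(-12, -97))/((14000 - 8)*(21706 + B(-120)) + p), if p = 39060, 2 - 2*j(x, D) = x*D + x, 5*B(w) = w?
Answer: 473/151706802 ≈ 3.1179e-6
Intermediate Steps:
B(w) = w/5
j(x, D) = 1 - x/2 - D*x/2 (j(x, D) = 1 - (x*D + x)/2 = 1 - (D*x + x)/2 = 1 - (x + D*x)/2 = 1 + (-x/2 - D*x/2) = 1 - x/2 - D*x/2)
(1521 + j(-12, -97))/((14000 - 8)*(21706 + B(-120)) + p) = (1521 + (1 - ½*(-12) - ½*(-97)*(-12)))/((14000 - 8)*(21706 + (⅕)*(-120)) + 39060) = (1521 + (1 + 6 - 582))/(13992*(21706 - 24) + 39060) = (1521 - 575)/(13992*21682 + 39060) = 946/(303374544 + 39060) = 946/303413604 = 946*(1/303413604) = 473/151706802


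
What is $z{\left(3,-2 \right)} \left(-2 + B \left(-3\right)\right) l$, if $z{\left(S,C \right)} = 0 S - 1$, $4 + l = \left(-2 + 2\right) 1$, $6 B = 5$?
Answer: $-18$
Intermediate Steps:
$B = \frac{5}{6}$ ($B = \frac{1}{6} \cdot 5 = \frac{5}{6} \approx 0.83333$)
$l = -4$ ($l = -4 + \left(-2 + 2\right) 1 = -4 + 0 \cdot 1 = -4 + 0 = -4$)
$z{\left(S,C \right)} = -1$ ($z{\left(S,C \right)} = 0 - 1 = -1$)
$z{\left(3,-2 \right)} \left(-2 + B \left(-3\right)\right) l = - (-2 + \frac{5}{6} \left(-3\right)) \left(-4\right) = - (-2 - \frac{5}{2}) \left(-4\right) = \left(-1\right) \left(- \frac{9}{2}\right) \left(-4\right) = \frac{9}{2} \left(-4\right) = -18$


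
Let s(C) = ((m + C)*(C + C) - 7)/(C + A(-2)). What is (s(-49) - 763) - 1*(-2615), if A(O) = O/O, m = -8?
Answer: 83317/48 ≈ 1735.8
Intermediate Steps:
A(O) = 1
s(C) = (-7 + 2*C*(-8 + C))/(1 + C) (s(C) = ((-8 + C)*(C + C) - 7)/(C + 1) = ((-8 + C)*(2*C) - 7)/(1 + C) = (2*C*(-8 + C) - 7)/(1 + C) = (-7 + 2*C*(-8 + C))/(1 + C))
(s(-49) - 763) - 1*(-2615) = ((-7 - 16*(-49) + 2*(-49)²)/(1 - 49) - 763) - 1*(-2615) = ((-7 + 784 + 2*2401)/(-48) - 763) + 2615 = (-(-7 + 784 + 4802)/48 - 763) + 2615 = (-1/48*5579 - 763) + 2615 = (-5579/48 - 763) + 2615 = -42203/48 + 2615 = 83317/48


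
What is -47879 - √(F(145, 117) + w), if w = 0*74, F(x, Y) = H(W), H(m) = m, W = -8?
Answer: -47879 - 2*I*√2 ≈ -47879.0 - 2.8284*I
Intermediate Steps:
F(x, Y) = -8
w = 0
-47879 - √(F(145, 117) + w) = -47879 - √(-8 + 0) = -47879 - √(-8) = -47879 - 2*I*√2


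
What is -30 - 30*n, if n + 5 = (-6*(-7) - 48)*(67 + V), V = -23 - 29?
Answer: 2820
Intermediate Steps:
V = -52
n = -95 (n = -5 + (-6*(-7) - 48)*(67 - 52) = -5 + (42 - 48)*15 = -5 - 6*15 = -5 - 90 = -95)
-30 - 30*n = -30 - 30*(-95) = -30 + 2850 = 2820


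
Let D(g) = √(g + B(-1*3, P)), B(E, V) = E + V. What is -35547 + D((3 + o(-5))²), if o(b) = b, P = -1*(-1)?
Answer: -35547 + √2 ≈ -35546.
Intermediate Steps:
P = 1
D(g) = √(-2 + g) (D(g) = √(g + (-1*3 + 1)) = √(g + (-3 + 1)) = √(g - 2) = √(-2 + g))
-35547 + D((3 + o(-5))²) = -35547 + √(-2 + (3 - 5)²) = -35547 + √(-2 + (-2)²) = -35547 + √(-2 + 4) = -35547 + √2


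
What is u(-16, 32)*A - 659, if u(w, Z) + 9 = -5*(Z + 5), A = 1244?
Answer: -241995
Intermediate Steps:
u(w, Z) = -34 - 5*Z (u(w, Z) = -9 - 5*(Z + 5) = -9 - 5*(5 + Z) = -9 + (-25 - 5*Z) = -34 - 5*Z)
u(-16, 32)*A - 659 = (-34 - 5*32)*1244 - 659 = (-34 - 160)*1244 - 659 = -194*1244 - 659 = -241336 - 659 = -241995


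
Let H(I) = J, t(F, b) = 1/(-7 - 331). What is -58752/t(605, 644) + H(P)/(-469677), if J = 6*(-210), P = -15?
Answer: 3108976176804/156559 ≈ 1.9858e+7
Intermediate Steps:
t(F, b) = -1/338 (t(F, b) = 1/(-338) = -1/338)
J = -1260
H(I) = -1260
-58752/t(605, 644) + H(P)/(-469677) = -58752/(-1/338) - 1260/(-469677) = -58752*(-338) - 1260*(-1/469677) = 19858176 + 420/156559 = 3108976176804/156559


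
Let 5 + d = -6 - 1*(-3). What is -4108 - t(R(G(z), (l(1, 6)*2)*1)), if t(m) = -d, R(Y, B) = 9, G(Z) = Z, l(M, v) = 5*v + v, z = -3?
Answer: -4116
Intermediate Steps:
l(M, v) = 6*v
d = -8 (d = -5 + (-6 - 1*(-3)) = -5 + (-6 + 3) = -5 - 3 = -8)
t(m) = 8 (t(m) = -1*(-8) = 8)
-4108 - t(R(G(z), (l(1, 6)*2)*1)) = -4108 - 1*8 = -4108 - 8 = -4116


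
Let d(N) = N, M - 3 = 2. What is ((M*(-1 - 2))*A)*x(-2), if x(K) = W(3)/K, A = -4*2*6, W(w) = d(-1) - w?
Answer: 1440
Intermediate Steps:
M = 5 (M = 3 + 2 = 5)
W(w) = -1 - w
A = -48 (A = -8*6 = -48)
x(K) = -4/K (x(K) = (-1 - 1*3)/K = (-1 - 3)/K = -4/K)
((M*(-1 - 2))*A)*x(-2) = ((5*(-1 - 2))*(-48))*(-4/(-2)) = ((5*(-3))*(-48))*(-4*(-1/2)) = -15*(-48)*2 = 720*2 = 1440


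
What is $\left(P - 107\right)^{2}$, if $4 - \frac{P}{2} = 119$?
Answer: $113569$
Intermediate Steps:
$P = -230$ ($P = 8 - 238 = -230$)
$\left(P - 107\right)^{2} = \left(-230 - 107\right)^{2} = \left(-337\right)^{2} = 113569$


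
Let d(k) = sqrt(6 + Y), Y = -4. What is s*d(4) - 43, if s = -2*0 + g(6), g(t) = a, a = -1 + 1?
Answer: -43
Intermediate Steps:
a = 0
g(t) = 0
d(k) = sqrt(2) (d(k) = sqrt(6 - 4) = sqrt(2))
s = 0 (s = -2*0 + 0 = 0 + 0 = 0)
s*d(4) - 43 = 0*sqrt(2) - 43 = 0 - 43 = -43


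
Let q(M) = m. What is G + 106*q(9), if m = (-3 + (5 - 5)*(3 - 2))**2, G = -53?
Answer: 901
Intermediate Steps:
m = 9 (m = (-3 + 0*1)**2 = (-3 + 0)**2 = (-3)**2 = 9)
q(M) = 9
G + 106*q(9) = -53 + 106*9 = -53 + 954 = 901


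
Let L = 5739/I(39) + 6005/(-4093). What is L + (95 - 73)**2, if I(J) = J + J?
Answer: 59180091/106418 ≈ 556.11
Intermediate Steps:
I(J) = 2*J
L = 7673779/106418 (L = 5739/((2*39)) + 6005/(-4093) = 5739/78 + 6005*(-1/4093) = 5739*(1/78) - 6005/4093 = 1913/26 - 6005/4093 = 7673779/106418 ≈ 72.110)
L + (95 - 73)**2 = 7673779/106418 + (95 - 73)**2 = 7673779/106418 + 22**2 = 7673779/106418 + 484 = 59180091/106418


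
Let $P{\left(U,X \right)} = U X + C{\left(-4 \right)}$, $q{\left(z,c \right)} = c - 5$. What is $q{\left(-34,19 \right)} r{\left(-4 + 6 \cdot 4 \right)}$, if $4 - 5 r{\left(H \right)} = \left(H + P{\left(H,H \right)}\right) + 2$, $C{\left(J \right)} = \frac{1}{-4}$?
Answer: $- \frac{11697}{10} \approx -1169.7$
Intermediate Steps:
$q{\left(z,c \right)} = -5 + c$
$C{\left(J \right)} = - \frac{1}{4}$
$P{\left(U,X \right)} = - \frac{1}{4} + U X$ ($P{\left(U,X \right)} = U X - \frac{1}{4} = - \frac{1}{4} + U X$)
$r{\left(H \right)} = \frac{9}{20} - \frac{H}{5} - \frac{H^{2}}{5}$ ($r{\left(H \right)} = \frac{4}{5} - \frac{\left(H + \left(- \frac{1}{4} + H H\right)\right) + 2}{5} = \frac{4}{5} - \frac{\left(H + \left(- \frac{1}{4} + H^{2}\right)\right) + 2}{5} = \frac{4}{5} - \frac{\left(- \frac{1}{4} + H + H^{2}\right) + 2}{5} = \frac{4}{5} - \frac{\frac{7}{4} + H + H^{2}}{5} = \frac{4}{5} - \left(\frac{7}{20} + \frac{H}{5} + \frac{H^{2}}{5}\right) = \frac{9}{20} - \frac{H}{5} - \frac{H^{2}}{5}$)
$q{\left(-34,19 \right)} r{\left(-4 + 6 \cdot 4 \right)} = \left(-5 + 19\right) \left(\frac{9}{20} - \frac{-4 + 6 \cdot 4}{5} - \frac{\left(-4 + 6 \cdot 4\right)^{2}}{5}\right) = 14 \left(\frac{9}{20} - \frac{-4 + 24}{5} - \frac{\left(-4 + 24\right)^{2}}{5}\right) = 14 \left(\frac{9}{20} - 4 - \frac{20^{2}}{5}\right) = 14 \left(\frac{9}{20} - 4 - 80\right) = 14 \left(- \frac{1671}{20}\right) = - \frac{11697}{10}$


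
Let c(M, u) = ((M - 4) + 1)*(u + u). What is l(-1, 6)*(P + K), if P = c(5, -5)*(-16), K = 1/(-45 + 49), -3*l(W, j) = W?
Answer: 427/4 ≈ 106.75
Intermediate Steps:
l(W, j) = -W/3
c(M, u) = 2*u*(-3 + M) (c(M, u) = ((-4 + M) + 1)*(2*u) = (-3 + M)*(2*u) = 2*u*(-3 + M))
K = 1/4 ≈ 0.25000
P = 320 (P = (2*(-5)*(-3 + 5))*(-16) = (2*(-5)*2)*(-16) = -20*(-16) = 320)
l(-1, 6)*(P + K) = (-1/3*(-1))*(320 + 1/4) = (1/3)*(1281/4) = 427/4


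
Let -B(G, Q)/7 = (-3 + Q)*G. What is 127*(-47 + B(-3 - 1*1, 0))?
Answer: -16637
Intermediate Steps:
B(G, Q) = -7*G*(-3 + Q) (B(G, Q) = -7*(-3 + Q)*G = -7*G*(-3 + Q))
127*(-47 + B(-3 - 1*1, 0)) = 127*(-47 + 7*(-3 - 1*1)*(3 - 1*0)) = 127*(-47 + 7*(-3 - 1)*(3 + 0)) = 127*(-47 + 7*(-4)*3) = 127*(-47 - 84) = 127*(-131) = -16637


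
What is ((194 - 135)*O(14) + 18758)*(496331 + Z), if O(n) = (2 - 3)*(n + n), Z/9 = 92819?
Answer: 22780094412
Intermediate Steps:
Z = 835371 (Z = 9*92819 = 835371)
O(n) = -2*n
((194 - 135)*O(14) + 18758)*(496331 + Z) = ((194 - 135)*(-2*14) + 18758)*(496331 + 835371) = (59*(-28) + 18758)*1331702 = (-1652 + 18758)*1331702 = 17106*1331702 = 22780094412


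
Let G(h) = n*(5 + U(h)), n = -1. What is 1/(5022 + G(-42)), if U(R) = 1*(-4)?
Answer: 1/5021 ≈ 0.00019916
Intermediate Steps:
U(R) = -4
G(h) = -1 (G(h) = -(5 - 4) = -1*1 = -1)
1/(5022 + G(-42)) = 1/(5022 - 1) = 1/5021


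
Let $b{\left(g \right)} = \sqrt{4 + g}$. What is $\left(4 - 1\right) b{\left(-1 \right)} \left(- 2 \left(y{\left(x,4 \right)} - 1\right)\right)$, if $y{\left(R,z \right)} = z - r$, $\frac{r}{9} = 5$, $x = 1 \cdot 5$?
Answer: $252 \sqrt{3} \approx 436.48$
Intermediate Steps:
$x = 5$
$r = 45$ ($r = 9 \cdot 5 = 45$)
$y{\left(R,z \right)} = -45 + z$ ($y{\left(R,z \right)} = z - 45 = -45 + z$)
$\left(4 - 1\right) b{\left(-1 \right)} \left(- 2 \left(y{\left(x,4 \right)} - 1\right)\right) = \left(4 - 1\right) \sqrt{4 - 1} \left(- 2 \left(\left(-45 + 4\right) - 1\right)\right) = 3 \sqrt{3} \left(- 2 \left(-41 - 1\right)\right) = 3 \sqrt{3} \left(\left(-2\right) \left(-42\right)\right) = 3 \sqrt{3} \cdot 84 = 252 \sqrt{3}$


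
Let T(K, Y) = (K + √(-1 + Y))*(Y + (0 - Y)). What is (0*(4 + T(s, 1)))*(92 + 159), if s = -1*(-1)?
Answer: 0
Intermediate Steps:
s = 1
T(K, Y) = 0 (T(K, Y) = (K + √(-1 + Y))*(Y - Y) = (K + √(-1 + Y))*0 = 0)
(0*(4 + T(s, 1)))*(92 + 159) = (0*(4 + 0))*(92 + 159) = (0*4)*251 = 0*251 = 0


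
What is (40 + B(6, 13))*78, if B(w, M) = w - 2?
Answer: 3432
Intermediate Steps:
B(w, M) = -2 + w
(40 + B(6, 13))*78 = (40 + (-2 + 6))*78 = (40 + 4)*78 = 44*78 = 3432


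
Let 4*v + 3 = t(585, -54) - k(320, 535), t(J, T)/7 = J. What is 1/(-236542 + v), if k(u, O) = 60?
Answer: -1/235534 ≈ -4.2457e-6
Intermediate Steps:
t(J, T) = 7*J
v = 1008 (v = -3/4 + (7*585 - 1*60)/4 = -3/4 + (4095 - 60)/4 = -3/4 + (1/4)*4035 = -3/4 + 4035/4 = 1008)
1/(-236542 + v) = 1/(-236542 + 1008) = 1/(-235534) = -1/235534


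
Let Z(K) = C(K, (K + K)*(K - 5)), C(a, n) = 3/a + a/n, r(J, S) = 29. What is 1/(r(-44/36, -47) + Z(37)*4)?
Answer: 592/17397 ≈ 0.034029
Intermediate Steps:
Z(K) = 1/(2*(-5 + K)) + 3/K (Z(K) = 3/K + K/(((K + K)*(K - 5))) = 3/K + K/(((2*K)*(-5 + K))) = 3/K + K/((2*K*(-5 + K))) = 3/K + K*(1/(2*K*(-5 + K))) = 3/K + 1/(2*(-5 + K)) = 1/(2*(-5 + K)) + 3/K)
1/(r(-44/36, -47) + Z(37)*4) = 1/(29 + ((½)*(-30 + 7*37)/(37*(-5 + 37)))*4) = 1/(29 + ((½)*(1/37)*(-30 + 259)/32)*4) = 1/(29 + ((½)*(1/37)*(1/32)*229)*4) = 1/(29 + (229/2368)*4) = 1/(29 + 229/592) = 1/(17397/592) = 592/17397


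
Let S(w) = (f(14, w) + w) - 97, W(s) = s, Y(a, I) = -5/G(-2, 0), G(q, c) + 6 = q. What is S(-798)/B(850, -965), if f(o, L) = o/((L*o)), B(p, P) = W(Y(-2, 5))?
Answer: -2856844/1995 ≈ -1432.0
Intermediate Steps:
G(q, c) = -6 + q
Y(a, I) = 5/8 (Y(a, I) = -5/(-6 - 2) = -5/(-8) = -5*(-⅛) = 5/8)
B(p, P) = 5/8
f(o, L) = 1/L (f(o, L) = o*(1/(L*o)) = 1/L)
S(w) = -97 + w + 1/w (S(w) = (1/w + w) - 97 = (w + 1/w) - 97 = -97 + w + 1/w)
S(-798)/B(850, -965) = (-97 - 798 + 1/(-798))/(5/8) = (-97 - 798 - 1/798)*(8/5) = -714211/798*8/5 = -2856844/1995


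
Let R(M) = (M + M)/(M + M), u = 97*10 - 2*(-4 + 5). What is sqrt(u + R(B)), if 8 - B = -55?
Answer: sqrt(969) ≈ 31.129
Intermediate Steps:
B = 63 (B = 8 - 1*(-55) = 8 + 55 = 63)
u = 968 (u = 970 - 2*1 = 970 - 2 = 968)
R(M) = 1 (R(M) = (2*M)/((2*M)) = (2*M)*(1/(2*M)) = 1)
sqrt(u + R(B)) = sqrt(968 + 1) = sqrt(969)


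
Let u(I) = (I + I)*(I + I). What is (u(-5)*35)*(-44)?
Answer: -154000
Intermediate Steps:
u(I) = 4*I² (u(I) = (2*I)*(2*I) = 4*I²)
(u(-5)*35)*(-44) = ((4*(-5)²)*35)*(-44) = ((4*25)*35)*(-44) = (100*35)*(-44) = 3500*(-44) = -154000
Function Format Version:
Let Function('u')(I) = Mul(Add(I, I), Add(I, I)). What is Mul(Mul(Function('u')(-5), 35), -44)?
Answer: -154000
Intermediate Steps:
Function('u')(I) = Mul(4, Pow(I, 2)) (Function('u')(I) = Mul(Mul(2, I), Mul(2, I)) = Mul(4, Pow(I, 2)))
Mul(Mul(Function('u')(-5), 35), -44) = Mul(Mul(Mul(4, Pow(-5, 2)), 35), -44) = Mul(Mul(Mul(4, 25), 35), -44) = Mul(Mul(100, 35), -44) = Mul(3500, -44) = -154000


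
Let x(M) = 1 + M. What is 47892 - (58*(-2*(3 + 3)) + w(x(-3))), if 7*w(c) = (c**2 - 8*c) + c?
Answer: 340098/7 ≈ 48585.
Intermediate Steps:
w(c) = -c + c**2/7 (w(c) = ((c**2 - 8*c) + c)/7 = (c**2 - 7*c)/7 = -c + c**2/7)
47892 - (58*(-2*(3 + 3)) + w(x(-3))) = 47892 - (58*(-2*(3 + 3)) + (1 - 3)*(-7 + (1 - 3))/7) = 47892 - (58*(-2*6) + (1/7)*(-2)*(-7 - 2)) = 47892 - (58*(-12) + (1/7)*(-2)*(-9)) = 47892 - (-696 + 18/7) = 47892 - 1*(-4854/7) = 47892 + 4854/7 = 340098/7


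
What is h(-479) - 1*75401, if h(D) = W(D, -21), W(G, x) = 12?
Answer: -75389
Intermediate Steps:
h(D) = 12
h(-479) - 1*75401 = 12 - 1*75401 = 12 - 75401 = -75389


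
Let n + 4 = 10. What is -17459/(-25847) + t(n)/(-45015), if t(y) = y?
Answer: 261920601/387834235 ≈ 0.67534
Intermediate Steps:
n = 6 (n = -4 + 10 = 6)
-17459/(-25847) + t(n)/(-45015) = -17459/(-25847) + 6/(-45015) = -17459*(-1/25847) + 6*(-1/45015) = 17459/25847 - 2/15005 = 261920601/387834235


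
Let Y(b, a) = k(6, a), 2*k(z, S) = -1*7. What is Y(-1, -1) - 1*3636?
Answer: -7279/2 ≈ -3639.5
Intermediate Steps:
k(z, S) = -7/2 (k(z, S) = (-1*7)/2 = (1/2)*(-7) = -7/2)
Y(b, a) = -7/2
Y(-1, -1) - 1*3636 = -7/2 - 1*3636 = -7/2 - 3636 = -7279/2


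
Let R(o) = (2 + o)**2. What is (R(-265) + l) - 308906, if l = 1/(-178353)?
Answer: -42757813162/178353 ≈ -2.3974e+5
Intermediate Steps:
l = -1/178353 ≈ -5.6069e-6
(R(-265) + l) - 308906 = ((2 - 265)**2 - 1/178353) - 308906 = ((-263)**2 - 1/178353) - 308906 = (69169 - 1/178353) - 308906 = 12336498656/178353 - 308906 = -42757813162/178353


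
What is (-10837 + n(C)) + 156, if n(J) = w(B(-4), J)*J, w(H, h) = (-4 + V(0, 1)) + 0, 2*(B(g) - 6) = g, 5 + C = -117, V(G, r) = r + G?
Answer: -10315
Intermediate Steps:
V(G, r) = G + r
C = -122 (C = -5 - 117 = -122)
B(g) = 6 + g/2
w(H, h) = -3 (w(H, h) = (-4 + (0 + 1)) + 0 = (-4 + 1) + 0 = -3 + 0 = -3)
n(J) = -3*J
(-10837 + n(C)) + 156 = (-10837 - 3*(-122)) + 156 = (-10837 + 366) + 156 = -10471 + 156 = -10315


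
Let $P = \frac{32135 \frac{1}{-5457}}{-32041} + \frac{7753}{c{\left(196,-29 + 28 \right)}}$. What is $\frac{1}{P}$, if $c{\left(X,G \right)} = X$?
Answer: $\frac{34270156452}{1355600803421} \approx 0.02528$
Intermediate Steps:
$P = \frac{1355600803421}{34270156452}$ ($P = \frac{32135 \frac{1}{-5457}}{-32041} + \frac{7753}{196} = 32135 \left(- \frac{1}{5457}\right) \left(- \frac{1}{32041}\right) + 7753 \cdot \frac{1}{196} = \left(- \frac{32135}{5457}\right) \left(- \frac{1}{32041}\right) + \frac{7753}{196} = \frac{32135}{174847737} + \frac{7753}{196} = \frac{1355600803421}{34270156452} \approx 39.556$)
$\frac{1}{P} = \frac{1}{\frac{1355600803421}{34270156452}} = \frac{34270156452}{1355600803421}$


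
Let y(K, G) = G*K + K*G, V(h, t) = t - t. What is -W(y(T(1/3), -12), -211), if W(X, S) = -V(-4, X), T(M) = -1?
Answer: 0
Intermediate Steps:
V(h, t) = 0
y(K, G) = 2*G*K (y(K, G) = G*K + G*K = 2*G*K)
W(X, S) = 0 (W(X, S) = -1*0 = 0)
-W(y(T(1/3), -12), -211) = -1*0 = 0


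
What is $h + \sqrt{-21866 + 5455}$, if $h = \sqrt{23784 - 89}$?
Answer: $\sqrt{23695} + i \sqrt{16411} \approx 153.93 + 128.11 i$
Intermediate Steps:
$h = \sqrt{23695}$ ($h = \sqrt{23784 + \left(-1216 + 1127\right)} = \sqrt{23784 - 89} = \sqrt{23695} \approx 153.93$)
$h + \sqrt{-21866 + 5455} = \sqrt{23695} + \sqrt{-21866 + 5455} = \sqrt{23695} + \sqrt{-16411} = \sqrt{23695} + i \sqrt{16411}$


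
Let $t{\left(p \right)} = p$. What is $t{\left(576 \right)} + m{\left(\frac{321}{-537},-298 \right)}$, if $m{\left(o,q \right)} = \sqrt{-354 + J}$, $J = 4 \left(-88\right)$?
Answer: $576 + i \sqrt{706} \approx 576.0 + 26.571 i$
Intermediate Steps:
$J = -352$
$m{\left(o,q \right)} = i \sqrt{706}$ ($m{\left(o,q \right)} = \sqrt{-354 - 352} = \sqrt{-706} = i \sqrt{706}$)
$t{\left(576 \right)} + m{\left(\frac{321}{-537},-298 \right)} = 576 + i \sqrt{706}$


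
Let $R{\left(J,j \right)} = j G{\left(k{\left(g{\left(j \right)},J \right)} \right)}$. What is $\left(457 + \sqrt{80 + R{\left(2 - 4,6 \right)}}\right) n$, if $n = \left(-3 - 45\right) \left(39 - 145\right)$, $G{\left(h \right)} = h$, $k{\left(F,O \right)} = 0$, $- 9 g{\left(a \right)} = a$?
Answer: $2325216 + 20352 \sqrt{5} \approx 2.3707 \cdot 10^{6}$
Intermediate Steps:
$g{\left(a \right)} = - \frac{a}{9}$
$R{\left(J,j \right)} = 0$ ($R{\left(J,j \right)} = j 0 = 0$)
$n = 5088$ ($n = \left(-48\right) \left(-106\right) = 5088$)
$\left(457 + \sqrt{80 + R{\left(2 - 4,6 \right)}}\right) n = \left(457 + \sqrt{80 + 0}\right) 5088 = \left(457 + \sqrt{80}\right) 5088 = \left(457 + 4 \sqrt{5}\right) 5088 = 2325216 + 20352 \sqrt{5}$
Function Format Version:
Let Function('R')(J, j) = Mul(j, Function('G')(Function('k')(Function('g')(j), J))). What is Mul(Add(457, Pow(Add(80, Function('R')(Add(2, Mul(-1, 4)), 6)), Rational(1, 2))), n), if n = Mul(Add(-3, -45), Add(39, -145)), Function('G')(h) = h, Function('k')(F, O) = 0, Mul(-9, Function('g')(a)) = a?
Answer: Add(2325216, Mul(20352, Pow(5, Rational(1, 2)))) ≈ 2.3707e+6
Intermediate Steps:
Function('g')(a) = Mul(Rational(-1, 9), a)
Function('R')(J, j) = 0 (Function('R')(J, j) = Mul(j, 0) = 0)
n = 5088 (n = Mul(-48, -106) = 5088)
Mul(Add(457, Pow(Add(80, Function('R')(Add(2, Mul(-1, 4)), 6)), Rational(1, 2))), n) = Mul(Add(457, Pow(Add(80, 0), Rational(1, 2))), 5088) = Mul(Add(457, Pow(80, Rational(1, 2))), 5088) = Mul(Add(457, Mul(4, Pow(5, Rational(1, 2)))), 5088) = Add(2325216, Mul(20352, Pow(5, Rational(1, 2))))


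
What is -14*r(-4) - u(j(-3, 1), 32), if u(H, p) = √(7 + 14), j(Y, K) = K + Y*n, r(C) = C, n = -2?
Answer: 56 - √21 ≈ 51.417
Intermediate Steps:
j(Y, K) = K - 2*Y (j(Y, K) = K + Y*(-2) = K - 2*Y)
u(H, p) = √21
-14*r(-4) - u(j(-3, 1), 32) = -14*(-4) - √21 = 56 - √21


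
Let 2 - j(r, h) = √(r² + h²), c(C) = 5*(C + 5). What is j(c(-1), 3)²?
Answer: (2 - √409)² ≈ 332.10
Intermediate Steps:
c(C) = 25 + 5*C (c(C) = 5*(5 + C) = 25 + 5*C)
j(r, h) = 2 - √(h² + r²) (j(r, h) = 2 - √(r² + h²) = 2 - √(h² + r²))
j(c(-1), 3)² = (2 - √(3² + (25 + 5*(-1))²))² = (2 - √(9 + (25 - 5)²))² = (2 - √(9 + 20²))² = (2 - √(9 + 400))² = (2 - √409)²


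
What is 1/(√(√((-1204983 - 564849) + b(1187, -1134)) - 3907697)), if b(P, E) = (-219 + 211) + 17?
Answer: (-3907697 + 3*I*√196647)^(-½) ≈ 8.6e-8 - 0.00050587*I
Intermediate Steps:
b(P, E) = 9 (b(P, E) = -8 + 17 = 9)
1/(√(√((-1204983 - 564849) + b(1187, -1134)) - 3907697)) = 1/(√(√((-1204983 - 564849) + 9) - 3907697)) = 1/(√(√(-1769832 + 9) - 3907697)) = 1/(√(√(-1769823) - 3907697)) = 1/(√(3*I*√196647 - 3907697)) = 1/(√(-3907697 + 3*I*√196647)) = (-3907697 + 3*I*√196647)^(-½)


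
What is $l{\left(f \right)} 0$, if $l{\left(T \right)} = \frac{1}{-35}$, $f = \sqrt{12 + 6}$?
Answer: $0$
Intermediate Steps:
$f = 3 \sqrt{2}$ ($f = \sqrt{18} = 3 \sqrt{2} \approx 4.2426$)
$l{\left(T \right)} = - \frac{1}{35}$
$l{\left(f \right)} 0 = \left(- \frac{1}{35}\right) 0 = 0$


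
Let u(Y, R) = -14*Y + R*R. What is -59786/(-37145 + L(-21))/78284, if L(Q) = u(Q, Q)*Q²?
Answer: -29893/11233362580 ≈ -2.6611e-6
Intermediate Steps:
u(Y, R) = R² - 14*Y (u(Y, R) = -14*Y + R² = R² - 14*Y)
L(Q) = Q²*(Q² - 14*Q) (L(Q) = (Q² - 14*Q)*Q² = Q²*(Q² - 14*Q))
-59786/(-37145 + L(-21))/78284 = -59786/(-37145 + (-21)³*(-14 - 21))/78284 = -59786/(-37145 - 9261*(-35))*(1/78284) = -59786/(-37145 + 324135)*(1/78284) = -59786/286990*(1/78284) = -59786*1/286990*(1/78284) = -29893/143495*1/78284 = -29893/11233362580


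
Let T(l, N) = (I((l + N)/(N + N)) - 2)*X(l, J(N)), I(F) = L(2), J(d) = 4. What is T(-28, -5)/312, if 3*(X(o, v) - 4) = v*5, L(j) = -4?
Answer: -8/39 ≈ -0.20513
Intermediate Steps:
I(F) = -4
X(o, v) = 4 + 5*v/3 (X(o, v) = 4 + (v*5)/3 = 4 + (5*v)/3 = 4 + 5*v/3)
T(l, N) = -64 (T(l, N) = (-4 - 2)*(4 + (5/3)*4) = -6*(4 + 20/3) = -6*32/3 = -64)
T(-28, -5)/312 = -64/312 = -64*1/312 = -8/39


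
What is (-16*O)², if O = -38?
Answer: 369664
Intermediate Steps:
(-16*O)² = (-16*(-38))² = 608² = 369664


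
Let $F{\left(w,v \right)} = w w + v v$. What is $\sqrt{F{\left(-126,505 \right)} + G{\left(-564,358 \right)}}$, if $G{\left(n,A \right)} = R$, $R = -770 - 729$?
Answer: $7 \sqrt{5498} \approx 519.04$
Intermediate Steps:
$F{\left(w,v \right)} = v^{2} + w^{2}$ ($F{\left(w,v \right)} = w^{2} + v^{2} = v^{2} + w^{2}$)
$R = -1499$ ($R = -770 - 729 = -1499$)
$G{\left(n,A \right)} = -1499$
$\sqrt{F{\left(-126,505 \right)} + G{\left(-564,358 \right)}} = \sqrt{\left(505^{2} + \left(-126\right)^{2}\right) - 1499} = \sqrt{\left(255025 + 15876\right) - 1499} = \sqrt{270901 - 1499} = \sqrt{269402} = 7 \sqrt{5498}$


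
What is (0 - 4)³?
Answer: -64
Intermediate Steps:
(0 - 4)³ = (-4)³ = -64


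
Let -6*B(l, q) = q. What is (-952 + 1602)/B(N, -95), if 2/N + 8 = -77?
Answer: 780/19 ≈ 41.053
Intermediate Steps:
N = -2/85 (N = 2/(-8 - 77) = 2/(-85) = 2*(-1/85) = -2/85 ≈ -0.023529)
B(l, q) = -q/6
(-952 + 1602)/B(N, -95) = (-952 + 1602)/((-1/6*(-95))) = 650/(95/6) = 650*(6/95) = 780/19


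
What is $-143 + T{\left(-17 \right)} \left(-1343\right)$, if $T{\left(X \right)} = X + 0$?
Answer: $22688$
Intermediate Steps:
$T{\left(X \right)} = X$
$-143 + T{\left(-17 \right)} \left(-1343\right) = -143 - -22831 = -143 + 22831 = 22688$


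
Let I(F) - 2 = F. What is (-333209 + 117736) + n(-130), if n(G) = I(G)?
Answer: -215601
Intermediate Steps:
I(F) = 2 + F
n(G) = 2 + G
(-333209 + 117736) + n(-130) = (-333209 + 117736) + (2 - 130) = -215473 - 128 = -215601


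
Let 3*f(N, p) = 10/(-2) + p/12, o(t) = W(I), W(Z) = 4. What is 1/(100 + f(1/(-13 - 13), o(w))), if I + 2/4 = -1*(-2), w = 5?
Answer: 9/886 ≈ 0.010158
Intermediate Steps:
I = 3/2 (I = -1/2 - 1*(-2) = -1/2 + 2 = 3/2 ≈ 1.5000)
o(t) = 4
f(N, p) = -5/3 + p/36 (f(N, p) = (10/(-2) + p/12)/3 = (10*(-1/2) + p*(1/12))/3 = (-5 + p/12)/3 = -5/3 + p/36)
1/(100 + f(1/(-13 - 13), o(w))) = 1/(100 + (-5/3 + (1/36)*4)) = 1/(100 + (-5/3 + 1/9)) = 1/(100 - 14/9) = 1/(886/9) = 9/886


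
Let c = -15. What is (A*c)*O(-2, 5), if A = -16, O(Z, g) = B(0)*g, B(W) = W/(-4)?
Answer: 0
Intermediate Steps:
B(W) = -W/4 (B(W) = W*(-1/4) = -W/4)
O(Z, g) = 0 (O(Z, g) = (-1/4*0)*g = 0*g = 0)
(A*c)*O(-2, 5) = -16*(-15)*0 = 240*0 = 0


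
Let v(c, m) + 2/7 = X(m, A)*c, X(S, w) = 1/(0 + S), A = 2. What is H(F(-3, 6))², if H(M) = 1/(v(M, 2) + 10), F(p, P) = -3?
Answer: 196/13225 ≈ 0.014820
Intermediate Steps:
X(S, w) = 1/S
v(c, m) = -2/7 + c/m
H(M) = 1/(68/7 + M/2) (H(M) = 1/((-2/7 + M/2) + 10) = 1/(68/7 + M/2))
H(F(-3, 6))² = (14/(136 + 7*(-3)))² = (14/(136 - 21))² = (14/115)² = 196/13225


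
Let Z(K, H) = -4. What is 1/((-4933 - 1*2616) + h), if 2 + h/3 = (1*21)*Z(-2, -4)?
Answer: -1/7807 ≈ -0.00012809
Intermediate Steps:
h = -258 (h = -6 + 3*((1*21)*(-4)) = -6 + 3*(21*(-4)) = -6 + 3*(-84) = -6 - 252 = -258)
1/((-4933 - 1*2616) + h) = 1/((-4933 - 1*2616) - 258) = 1/((-4933 - 2616) - 258) = 1/(-7549 - 258) = 1/(-7807) = -1/7807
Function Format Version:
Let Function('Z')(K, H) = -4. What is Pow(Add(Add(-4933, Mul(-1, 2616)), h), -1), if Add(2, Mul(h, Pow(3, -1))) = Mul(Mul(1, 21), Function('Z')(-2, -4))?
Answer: Rational(-1, 7807) ≈ -0.00012809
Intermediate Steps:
h = -258 (h = Add(-6, Mul(3, Mul(Mul(1, 21), -4))) = Add(-6, Mul(3, Mul(21, -4))) = Add(-6, Mul(3, -84)) = Add(-6, -252) = -258)
Pow(Add(Add(-4933, Mul(-1, 2616)), h), -1) = Pow(Add(Add(-4933, Mul(-1, 2616)), -258), -1) = Pow(Add(Add(-4933, -2616), -258), -1) = Pow(Add(-7549, -258), -1) = Pow(-7807, -1) = Rational(-1, 7807)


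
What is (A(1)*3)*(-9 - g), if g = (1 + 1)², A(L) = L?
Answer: -39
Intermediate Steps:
g = 4 (g = 2² = 4)
(A(1)*3)*(-9 - g) = (1*3)*(-9 - 1*4) = 3*(-9 - 4) = 3*(-13) = -39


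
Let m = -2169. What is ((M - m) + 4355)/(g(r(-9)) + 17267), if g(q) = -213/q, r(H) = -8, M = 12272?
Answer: 150368/138349 ≈ 1.0869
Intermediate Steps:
((M - m) + 4355)/(g(r(-9)) + 17267) = ((12272 - 1*(-2169)) + 4355)/(-213/(-8) + 17267) = ((12272 + 2169) + 4355)/(-213*(-⅛) + 17267) = (14441 + 4355)/(213/8 + 17267) = 18796/(138349/8) = 18796*(8/138349) = 150368/138349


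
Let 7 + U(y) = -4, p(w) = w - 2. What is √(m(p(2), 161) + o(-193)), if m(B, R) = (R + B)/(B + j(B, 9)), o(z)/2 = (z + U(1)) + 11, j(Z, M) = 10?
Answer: 3*I*√4110/10 ≈ 19.233*I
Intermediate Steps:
p(w) = -2 + w
U(y) = -11 (U(y) = -7 - 4 = -11)
o(z) = 2*z (o(z) = 2*((z - 11) + 11) = 2*((-11 + z) + 11) = 2*z)
m(B, R) = (B + R)/(10 + B) (m(B, R) = (R + B)/(B + 10) = (B + R)/(10 + B))
√(m(p(2), 161) + o(-193)) = √(((-2 + 2) + 161)/(10 + (-2 + 2)) + 2*(-193)) = √((0 + 161)/(10 + 0) - 386) = √(161/10 - 386) = √(-3699/10) = 3*I*√4110/10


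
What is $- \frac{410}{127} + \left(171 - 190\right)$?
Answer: $- \frac{2823}{127} \approx -22.228$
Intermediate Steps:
$- \frac{410}{127} + \left(171 - 190\right) = \left(-410\right) \frac{1}{127} + \left(171 - 190\right) = - \frac{410}{127} - 19 = - \frac{2823}{127}$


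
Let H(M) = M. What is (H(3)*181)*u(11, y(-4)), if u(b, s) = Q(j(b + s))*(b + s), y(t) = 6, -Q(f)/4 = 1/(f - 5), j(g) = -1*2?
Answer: 36924/7 ≈ 5274.9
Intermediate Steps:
j(g) = -2
Q(f) = -4/(-5 + f) (Q(f) = -4/(f - 5) = -4/(-5 + f))
u(b, s) = 4*b/7 + 4*s/7 (u(b, s) = (-4/(-5 - 2))*(b + s) = (-4/(-7))*(b + s) = (-4*(-⅐))*(b + s) = 4*(b + s)/7 = 4*b/7 + 4*s/7)
(H(3)*181)*u(11, y(-4)) = (3*181)*((4/7)*11 + (4/7)*6) = 543*(44/7 + 24/7) = 543*(68/7) = 36924/7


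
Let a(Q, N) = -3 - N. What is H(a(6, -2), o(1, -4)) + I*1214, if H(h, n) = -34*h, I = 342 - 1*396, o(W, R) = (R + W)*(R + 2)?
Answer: -65522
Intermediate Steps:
o(W, R) = (2 + R)*(R + W) (o(W, R) = (R + W)*(2 + R) = (2 + R)*(R + W))
I = -54 (I = 342 - 396 = -54)
H(a(6, -2), o(1, -4)) + I*1214 = -34*(-3 - 1*(-2)) - 54*1214 = -34*(-3 + 2) - 65556 = -34*(-1) - 65556 = 34 - 65556 = -65522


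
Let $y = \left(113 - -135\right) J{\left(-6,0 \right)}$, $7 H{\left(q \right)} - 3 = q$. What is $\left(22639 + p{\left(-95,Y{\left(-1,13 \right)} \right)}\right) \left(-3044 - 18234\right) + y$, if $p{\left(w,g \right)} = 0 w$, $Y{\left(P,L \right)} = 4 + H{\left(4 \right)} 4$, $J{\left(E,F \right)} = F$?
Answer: $-481712642$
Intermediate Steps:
$H{\left(q \right)} = \frac{3}{7} + \frac{q}{7}$
$Y{\left(P,L \right)} = 8$ ($Y{\left(P,L \right)} = 4 + \left(\frac{3}{7} + \frac{1}{7} \cdot 4\right) 4 = 4 + \left(\frac{3}{7} + \frac{4}{7}\right) 4 = 4 + 1 \cdot 4 = 4 + 4 = 8$)
$p{\left(w,g \right)} = 0$
$y = 0$ ($y = \left(113 - -135\right) 0 = \left(113 + 135\right) 0 = 248 \cdot 0 = 0$)
$\left(22639 + p{\left(-95,Y{\left(-1,13 \right)} \right)}\right) \left(-3044 - 18234\right) + y = \left(22639 + 0\right) \left(-3044 - 18234\right) + 0 = 22639 \left(-21278\right) + 0 = -481712642 + 0 = -481712642$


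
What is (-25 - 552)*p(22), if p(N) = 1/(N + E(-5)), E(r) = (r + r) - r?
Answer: -577/17 ≈ -33.941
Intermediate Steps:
E(r) = r (E(r) = 2*r - r = r)
p(N) = 1/(-5 + N) (p(N) = 1/(N - 5) = 1/(-5 + N))
(-25 - 552)*p(22) = (-25 - 552)/(-5 + 22) = -577/17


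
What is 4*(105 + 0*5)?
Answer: 420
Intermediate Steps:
4*(105 + 0*5) = 4*(105 + 0) = 4*105 = 420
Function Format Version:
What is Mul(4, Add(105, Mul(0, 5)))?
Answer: 420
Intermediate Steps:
Mul(4, Add(105, Mul(0, 5))) = Mul(4, Add(105, 0)) = Mul(4, 105) = 420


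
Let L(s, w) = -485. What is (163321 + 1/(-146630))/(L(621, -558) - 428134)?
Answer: -23947758229/62848403970 ≈ -0.38104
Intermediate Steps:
(163321 + 1/(-146630))/(L(621, -558) - 428134) = (163321 + 1/(-146630))/(-485 - 428134) = (163321 - 1/146630)/(-428619) = (23947758229/146630)*(-1/428619) = -23947758229/62848403970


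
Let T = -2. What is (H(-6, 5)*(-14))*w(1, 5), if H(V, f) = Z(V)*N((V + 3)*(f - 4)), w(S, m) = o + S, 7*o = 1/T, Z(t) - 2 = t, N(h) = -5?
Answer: -260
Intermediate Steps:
Z(t) = 2 + t
o = -1/14 (o = (1/7)/(-2) = (1/7)*(-1/2) = -1/14 ≈ -0.071429)
w(S, m) = -1/14 + S
H(V, f) = -10 - 5*V (H(V, f) = (2 + V)*(-5) = -10 - 5*V)
(H(-6, 5)*(-14))*w(1, 5) = ((-10 - 5*(-6))*(-14))*(-1/14 + 1) = ((-10 + 30)*(-14))*(13/14) = (20*(-14))*(13/14) = -280*13/14 = -260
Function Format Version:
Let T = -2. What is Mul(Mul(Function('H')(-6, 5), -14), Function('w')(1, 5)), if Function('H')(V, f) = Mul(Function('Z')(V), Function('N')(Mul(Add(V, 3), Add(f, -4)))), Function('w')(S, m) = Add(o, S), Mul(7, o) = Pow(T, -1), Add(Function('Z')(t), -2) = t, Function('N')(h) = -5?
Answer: -260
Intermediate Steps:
Function('Z')(t) = Add(2, t)
o = Rational(-1, 14) (o = Mul(Rational(1, 7), Pow(-2, -1)) = Mul(Rational(1, 7), Rational(-1, 2)) = Rational(-1, 14) ≈ -0.071429)
Function('w')(S, m) = Add(Rational(-1, 14), S)
Function('H')(V, f) = Add(-10, Mul(-5, V)) (Function('H')(V, f) = Mul(Add(2, V), -5) = Add(-10, Mul(-5, V)))
Mul(Mul(Function('H')(-6, 5), -14), Function('w')(1, 5)) = Mul(Mul(Add(-10, Mul(-5, -6)), -14), Add(Rational(-1, 14), 1)) = Mul(Mul(Add(-10, 30), -14), Rational(13, 14)) = Mul(Mul(20, -14), Rational(13, 14)) = Mul(-280, Rational(13, 14)) = -260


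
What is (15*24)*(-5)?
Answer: -1800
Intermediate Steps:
(15*24)*(-5) = 360*(-5) = -1800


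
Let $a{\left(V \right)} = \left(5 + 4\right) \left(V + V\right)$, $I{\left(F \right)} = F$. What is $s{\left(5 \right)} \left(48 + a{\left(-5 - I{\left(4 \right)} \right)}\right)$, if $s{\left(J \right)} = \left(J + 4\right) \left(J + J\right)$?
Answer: $-10260$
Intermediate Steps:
$s{\left(J \right)} = 2 J \left(4 + J\right)$ ($s{\left(J \right)} = \left(4 + J\right) 2 J = 2 J \left(4 + J\right)$)
$a{\left(V \right)} = 18 V$ ($a{\left(V \right)} = 9 \cdot 2 V = 18 V$)
$s{\left(5 \right)} \left(48 + a{\left(-5 - I{\left(4 \right)} \right)}\right) = 2 \cdot 5 \left(4 + 5\right) \left(48 + 18 \left(-5 - 4\right)\right) = 2 \cdot 5 \cdot 9 \left(48 + 18 \left(-5 - 4\right)\right) = 90 \left(48 + 18 \left(-9\right)\right) = 90 \left(48 - 162\right) = 90 \left(-114\right) = -10260$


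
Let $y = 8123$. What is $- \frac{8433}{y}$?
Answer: $- \frac{8433}{8123} \approx -1.0382$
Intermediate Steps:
$- \frac{8433}{y} = - \frac{8433}{8123}$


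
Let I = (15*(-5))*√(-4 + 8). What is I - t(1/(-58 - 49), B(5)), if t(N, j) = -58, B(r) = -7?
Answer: -92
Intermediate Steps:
I = -150 (I = -75*√4 = -75*2 = -150)
I - t(1/(-58 - 49), B(5)) = -150 - 1*(-58) = -150 + 58 = -92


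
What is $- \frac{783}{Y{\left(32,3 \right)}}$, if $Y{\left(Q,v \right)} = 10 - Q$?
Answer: $\frac{783}{22} \approx 35.591$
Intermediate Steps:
$- \frac{783}{Y{\left(32,3 \right)}} = - \frac{783}{10 - 32} = - \frac{783}{-22} = \left(-783\right) \left(- \frac{1}{22}\right) = \frac{783}{22}$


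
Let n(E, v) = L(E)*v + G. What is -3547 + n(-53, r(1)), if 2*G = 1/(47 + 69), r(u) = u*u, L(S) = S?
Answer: -835199/232 ≈ -3600.0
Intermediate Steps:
r(u) = u**2
G = 1/232 (G = 1/(2*(47 + 69)) = (1/2)/116 = (1/2)*(1/116) = 1/232 ≈ 0.0043103)
n(E, v) = 1/232 + E*v (n(E, v) = E*v + 1/232 = 1/232 + E*v)
-3547 + n(-53, r(1)) = -3547 + (1/232 - 53*1**2) = -3547 + (1/232 - 53*1) = -3547 + (1/232 - 53) = -3547 - 12295/232 = -835199/232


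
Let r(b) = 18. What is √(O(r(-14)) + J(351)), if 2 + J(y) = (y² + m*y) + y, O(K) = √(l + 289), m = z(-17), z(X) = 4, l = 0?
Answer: √124971 ≈ 353.51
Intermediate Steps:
m = 4
O(K) = 17 (O(K) = √(0 + 289) = √289 = 17)
J(y) = -2 + y² + 5*y (J(y) = -2 + ((y² + 4*y) + y) = -2 + (y² + 5*y) = -2 + y² + 5*y)
√(O(r(-14)) + J(351)) = √(17 + (-2 + 351² + 5*351)) = √(17 + (-2 + 123201 + 1755)) = √(17 + 124954) = √124971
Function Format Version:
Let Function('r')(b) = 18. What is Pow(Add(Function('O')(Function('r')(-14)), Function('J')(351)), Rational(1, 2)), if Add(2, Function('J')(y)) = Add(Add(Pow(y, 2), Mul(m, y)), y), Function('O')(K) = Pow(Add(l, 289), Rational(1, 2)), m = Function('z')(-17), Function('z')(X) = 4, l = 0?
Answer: Pow(124971, Rational(1, 2)) ≈ 353.51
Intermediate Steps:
m = 4
Function('O')(K) = 17 (Function('O')(K) = Pow(Add(0, 289), Rational(1, 2)) = Pow(289, Rational(1, 2)) = 17)
Function('J')(y) = Add(-2, Pow(y, 2), Mul(5, y)) (Function('J')(y) = Add(-2, Add(Add(Pow(y, 2), Mul(4, y)), y)) = Add(-2, Add(Pow(y, 2), Mul(5, y))) = Add(-2, Pow(y, 2), Mul(5, y)))
Pow(Add(Function('O')(Function('r')(-14)), Function('J')(351)), Rational(1, 2)) = Pow(Add(17, Add(-2, Pow(351, 2), Mul(5, 351))), Rational(1, 2)) = Pow(Add(17, Add(-2, 123201, 1755)), Rational(1, 2)) = Pow(Add(17, 124954), Rational(1, 2)) = Pow(124971, Rational(1, 2))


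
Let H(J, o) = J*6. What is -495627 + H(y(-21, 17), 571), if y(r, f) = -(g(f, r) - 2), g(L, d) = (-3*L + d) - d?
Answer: -495309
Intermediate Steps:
g(L, d) = -3*L (g(L, d) = (d - 3*L) - d = -3*L)
y(r, f) = 2 + 3*f (y(r, f) = -(-3*f - 2) = -(-2 - 3*f) = 2 + 3*f)
H(J, o) = 6*J
-495627 + H(y(-21, 17), 571) = -495627 + 6*(2 + 3*17) = -495627 + 6*(2 + 51) = -495627 + 6*53 = -495627 + 318 = -495309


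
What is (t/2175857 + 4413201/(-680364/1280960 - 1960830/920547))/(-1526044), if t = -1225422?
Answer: 157265421765378546042903/144718823105095414723262 ≈ 1.0867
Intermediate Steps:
(t/2175857 + 4413201/(-680364/1280960 - 1960830/920547))/(-1526044) = (-1225422/2175857 + 4413201/(-680364/1280960 - 1960830/920547))/(-1526044) = (-1225422*1/2175857 + 4413201/(-680364*1/1280960 - 1960830*1/920547))*(-1/1526044) = (-1225422/2175857 + 4413201/(-170091/320240 - 217870/102283))*(-1/1526044) = (-1225422/2175857 + 4413201/(-87168106553/32755107920))*(-1/1526044) = (-1225422/2175857 + 4413201*(-32755107920/87168106553))*(-1/1526044) = (-1225422/2175857 - 144554875027651920/87168106553)*(-1/1526044) = -314530843530757092085806/189665334820090921*(-1/1526044) = 157265421765378546042903/144718823105095414723262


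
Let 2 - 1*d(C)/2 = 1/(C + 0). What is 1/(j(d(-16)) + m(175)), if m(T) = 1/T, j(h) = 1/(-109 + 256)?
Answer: 3675/46 ≈ 79.891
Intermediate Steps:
d(C) = 4 - 2/C (d(C) = 4 - 2/(C + 0) = 4 - 2/C)
j(h) = 1/147
1/(j(d(-16)) + m(175)) = 1/(1/147 + 1/175) = 1/(46/3675) = 3675/46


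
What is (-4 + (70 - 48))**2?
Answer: 324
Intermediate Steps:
(-4 + (70 - 48))**2 = (-4 + 22)**2 = 18**2 = 324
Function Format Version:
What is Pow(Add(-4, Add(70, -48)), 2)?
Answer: 324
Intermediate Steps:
Pow(Add(-4, Add(70, -48)), 2) = Pow(Add(-4, 22), 2) = Pow(18, 2) = 324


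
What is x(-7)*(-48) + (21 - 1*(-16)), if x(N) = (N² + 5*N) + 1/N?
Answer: -4397/7 ≈ -628.14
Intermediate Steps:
x(N) = 1/N + N² + 5*N
x(-7)*(-48) + (21 - 1*(-16)) = ((1 + (-7)²*(5 - 7))/(-7))*(-48) + (21 - 1*(-16)) = -(1 + 49*(-2))/7*(-48) + (21 + 16) = -(1 - 98)/7*(-48) + 37 = -⅐*(-97)*(-48) + 37 = (97/7)*(-48) + 37 = -4656/7 + 37 = -4397/7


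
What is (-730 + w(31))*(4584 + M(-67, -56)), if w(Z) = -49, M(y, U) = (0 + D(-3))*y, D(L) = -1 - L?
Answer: -3466550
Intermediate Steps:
M(y, U) = 2*y (M(y, U) = (0 + (-1 - 1*(-3)))*y = (0 + (-1 + 3))*y = (0 + 2)*y = 2*y)
(-730 + w(31))*(4584 + M(-67, -56)) = (-730 - 49)*(4584 + 2*(-67)) = -779*(4584 - 134) = -779*4450 = -3466550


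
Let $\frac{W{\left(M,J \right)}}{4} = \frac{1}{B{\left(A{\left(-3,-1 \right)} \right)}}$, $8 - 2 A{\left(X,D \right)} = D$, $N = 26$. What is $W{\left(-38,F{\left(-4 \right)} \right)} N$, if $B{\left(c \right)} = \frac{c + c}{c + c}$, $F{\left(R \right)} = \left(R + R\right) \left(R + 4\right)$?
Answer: $104$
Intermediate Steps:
$F{\left(R \right)} = 2 R \left(4 + R\right)$
$A{\left(X,D \right)} = 4 - \frac{D}{2}$
$B{\left(c \right)} = 1$ ($B{\left(c \right)} = \frac{2 c}{2 c} = 2 c \frac{1}{2 c} = 1$)
$W{\left(M,J \right)} = 4$ ($W{\left(M,J \right)} = \frac{4}{1} = 4 \cdot 1 = 4$)
$W{\left(-38,F{\left(-4 \right)} \right)} N = 4 \cdot 26 = 104$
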